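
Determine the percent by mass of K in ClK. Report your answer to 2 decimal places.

52.45%

Molar mass = 1(35.45) + 1(39.10) = 74.550 g/mol
Mass of K per mole = 1 × 39.10 = 39.100 g
% K = 39.100 / 74.550 × 100 = 52.45%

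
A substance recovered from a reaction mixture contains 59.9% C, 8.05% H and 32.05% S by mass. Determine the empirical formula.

C5H8S

Assume 100 g: 59.9 g C, 8.05 g H, 32.05 g S.
C: 59.9 g ÷ 12.01 g/mol = 4.988 mol
H: 8.05 g ÷ 1.008 g/mol = 7.986 mol
S: 32.05 g ÷ 32.07 g/mol = 0.9994 mol
Ratios (÷ 0.9994): C 4.991, H 7.991, S 1.000
Ratio ≈ 5:8:1, so the empirical formula is C5H8S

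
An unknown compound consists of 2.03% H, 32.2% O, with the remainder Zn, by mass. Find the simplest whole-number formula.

H2O2Zn

Assume 100 g: 2.03 g H, 32.2 g O, 65.77 g Zn.
H: 2.03 g ÷ 1.008 g/mol = 2.014 mol
O: 32.2 g ÷ 16.00 g/mol = 2.013 mol
Zn: 65.77 g ÷ 65.38 g/mol = 1.006 mol
Divide by the smallest (1.006 mol Zn): H 2.002, O 2.001, Zn 1.000
Ratio ≈ 2:2:1, so the empirical formula is H2O2Zn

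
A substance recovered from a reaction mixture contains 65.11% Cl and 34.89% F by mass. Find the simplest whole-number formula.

ClF

Assume 100 g: 65.11 g Cl, 34.89 g F.
n(Cl) = 65.11/35.45 = 1.837, n(F) = 34.89/19.00 = 1.836
Smallest is F at 1.836 mol; normalising gives Cl 1.000, F 1.000
→ ClF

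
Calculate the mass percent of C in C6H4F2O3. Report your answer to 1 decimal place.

Molar mass = 6(12.01) + 4(1.008) + 2(19.00) + 3(16.00) = 162.092 g/mol
Mass of C per mole = 6 × 12.01 = 72.060 g
% C = 72.060 / 162.092 × 100 = 44.5%

44.5%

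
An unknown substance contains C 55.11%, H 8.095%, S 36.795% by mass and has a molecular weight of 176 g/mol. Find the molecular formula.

Assume 100 g: 55.11 g C, 8.095 g H, 36.795 g S.
C: 55.11 g ÷ 12.01 g/mol = 4.589 mol
H: 8.095 g ÷ 1.008 g/mol = 8.031 mol
S: 36.795 g ÷ 32.07 g/mol = 1.147 mol
Divide by the smallest (1.147 mol S): C 3.999, H 6.999, S 1.000
→ C4H7S
Empirical-formula mass = 87.17 g/mol
n = 176 / 87.17 = 2.02 ≈ 2
Molecular formula = (C4H7S)×2 = C8H14S2

C8H14S2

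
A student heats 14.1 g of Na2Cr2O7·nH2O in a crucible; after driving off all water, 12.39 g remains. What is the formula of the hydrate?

Mass of water lost = 14.1 − 12.39 = 1.71 g → 1.71 / 18.02 = 0.09489 mol H2O
Molar mass of Na2Cr2O7 = 261.98 g/mol → mol Na2Cr2O7 = 12.39 / 261.98 = 0.04729
n = 0.09489 / 0.04729 = 2.01 ≈ 2 → Na2Cr2O7·2H2O

Na2Cr2O7·2H2O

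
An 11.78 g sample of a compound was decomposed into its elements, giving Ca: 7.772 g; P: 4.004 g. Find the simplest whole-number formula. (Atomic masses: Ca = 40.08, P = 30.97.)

Ca3P2

n(Ca) = 7.772/40.08 = 0.1939, n(P) = 4.004/30.97 = 0.1293
Ratios (÷ 0.1293): Ca 1.500, P 1.000
×2: Ca 3.00, P 2.00 → Ca3P2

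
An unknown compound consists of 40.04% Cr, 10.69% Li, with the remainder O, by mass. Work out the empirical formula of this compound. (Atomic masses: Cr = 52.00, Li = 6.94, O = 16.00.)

CrLi2O4

Assume 100 g: 40.04 g Cr, 10.69 g Li, 49.27 g O.
Cr: 40.04 g ÷ 52.00 g/mol = 0.77 mol
Li: 10.69 g ÷ 6.94 g/mol = 1.54 mol
O: 49.27 g ÷ 16.00 g/mol = 3.079 mol
Smallest is Cr at 0.77 mol; normalising gives Cr 1.000, Li 2.000, O 3.999
Ratio ≈ 1:2:4, so the empirical formula is CrLi2O4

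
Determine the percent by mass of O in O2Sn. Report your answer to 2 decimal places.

21.23%

Molar mass = 2(16.00) + 1(118.71) = 150.710 g/mol
Mass of O per mole = 2 × 16.00 = 32.000 g
% O = 32.000 / 150.710 × 100 = 21.23%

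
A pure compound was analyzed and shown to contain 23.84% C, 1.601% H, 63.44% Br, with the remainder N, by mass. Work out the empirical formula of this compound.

C5H4Br2N2

Assume 100 g: 23.84 g C, 1.601 g H, 63.44 g Br, 11.119 g N.
n(C) = 23.84/12.01 = 1.985, n(H) = 1.601/1.008 = 1.588, n(Br) = 63.44/79.90 = 0.794, n(N) = 11.119/14.01 = 0.7936
Divide by the smallest (0.7936 mol N): C 2.501, H 2.001, Br 1.000, N 1.000
Scaling by 2: C 5.00, H 4.00, Br 2.00, N 2.00 → C5H4Br2N2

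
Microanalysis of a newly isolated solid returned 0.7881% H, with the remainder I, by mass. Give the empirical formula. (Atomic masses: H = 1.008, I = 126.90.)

HI

Assume 100 g: 0.7881 g H, 99.212 g I.
Moles — H: 0.7881 / 1.008 = 0.7818 mol; I: 99.212 / 126.90 = 0.7818 mol
Ratios (÷ 0.7818): H 1.000, I 1.000
→ HI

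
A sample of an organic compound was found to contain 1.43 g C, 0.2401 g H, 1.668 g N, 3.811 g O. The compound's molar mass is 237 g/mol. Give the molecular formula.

n(C) = 1.43/12.01 = 0.1191, n(H) = 0.2401/1.008 = 0.2382, n(N) = 1.668/14.01 = 0.1191, n(O) = 3.811/16.00 = 0.2382
Divide by the smallest (0.1191 mol N): C 1.000, H 2.001, N 1.000, O 2.001
≈ 1:2:1:2 → CH2NO2
Empirical-formula mass = 60.04 g/mol
n = 237 / 60.04 = 3.95 ≈ 4
Molecular formula = (CH2NO2)×4 = C4H8N4O8

C4H8N4O8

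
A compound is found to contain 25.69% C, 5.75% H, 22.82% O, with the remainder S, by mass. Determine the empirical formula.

Assume 100 g: 25.69 g C, 5.75 g H, 22.82 g O, 45.74 g S.
C: 25.69 g ÷ 12.01 g/mol = 2.139 mol
H: 5.75 g ÷ 1.008 g/mol = 5.704 mol
O: 22.82 g ÷ 16.00 g/mol = 1.426 mol
S: 45.74 g ÷ 32.07 g/mol = 1.426 mol
Divide by the smallest (1.426 mol O): C 1.500, H 4.000, O 1.000, S 1.000
Multiply by 2: C 3.00, H 8.00, O 2.00, S 2.00 → C3H8O2S2

C3H8O2S2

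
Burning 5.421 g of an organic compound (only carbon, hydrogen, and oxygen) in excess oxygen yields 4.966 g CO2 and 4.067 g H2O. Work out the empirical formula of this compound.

mol C = 4.966 / 44.01 = 0.1128; mass C = 0.1128 × 12.01 = 1.355 g
mol H = 2 × (4.067 / 18.02) = 0.4514; mass H = 0.4514 × 1.008 = 0.4550 g
mass O = 5.421 − (1.810) = 3.611 g → mol O = 0.2257
Ratios (÷ 0.1128): C 1.000, H 4.000, O 2.000
→ CH4O2

CH4O2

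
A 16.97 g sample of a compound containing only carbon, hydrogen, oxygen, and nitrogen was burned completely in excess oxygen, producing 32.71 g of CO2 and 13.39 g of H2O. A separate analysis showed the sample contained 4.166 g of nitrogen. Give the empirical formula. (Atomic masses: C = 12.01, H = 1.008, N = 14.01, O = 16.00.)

mol C = 32.71 / 44.01 = 0.7432; mass C = 0.7432 × 12.01 = 8.926 g
mol H = 2 × (13.39 / 18.02) = 1.486; mass H = 1.486 × 1.008 = 1.498 g
mol N = 4.166 / 14.01 = 0.2974
mass O = 16.97 − (14.59) = 2.380 g → mol O = 0.1487
Divide by the smallest (0.1487 mol O): C 4.997, H 9.992, N 1.999, O 1.000
≈ 5:10:2:1 → C5H10N2O

C5H10N2O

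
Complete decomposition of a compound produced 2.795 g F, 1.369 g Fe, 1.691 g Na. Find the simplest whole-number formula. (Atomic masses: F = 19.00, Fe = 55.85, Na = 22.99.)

F6FeNa3

F: 2.795 g ÷ 19.00 g/mol = 0.1471 mol
Fe: 1.369 g ÷ 55.85 g/mol = 0.02451 mol
Na: 1.691 g ÷ 22.99 g/mol = 0.07355 mol
Ratios (÷ 0.02451): F 6.001, Fe 1.000, Na 3.001
≈ 6:1:3 → F6FeNa3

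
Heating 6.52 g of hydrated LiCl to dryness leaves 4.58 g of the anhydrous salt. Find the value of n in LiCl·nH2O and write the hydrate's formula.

Mass of water lost = 6.52 − 4.58 = 1.94 g → 1.94 / 18.02 = 0.1077 mol H2O
Molar mass of LiCl = 42.39 g/mol → mol LiCl = 4.58 / 42.39 = 0.108
n = 0.1077 / 0.108 = 1.00 ≈ 1 → LiCl·H2O

LiCl·H2O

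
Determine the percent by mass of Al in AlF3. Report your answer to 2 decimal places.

32.13%

Molar mass = 1(26.98) + 3(19.00) = 83.980 g/mol
Mass of Al per mole = 1 × 26.98 = 26.980 g
% Al = 26.980 / 83.980 × 100 = 32.13%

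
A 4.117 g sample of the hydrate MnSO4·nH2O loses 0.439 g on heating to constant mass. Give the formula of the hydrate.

MnSO4·H2O

Mass of anhydrous MnSO4 = 4.117 − 0.439 = 3.678 g
mol H2O = 0.439 / 18.02 = 0.02436
Molar mass of MnSO4 = 151.01 g/mol → mol MnSO4 = 3.678 / 151.01 = 0.02436
n = 0.02436 / 0.02436 = 1.00 ≈ 1 → MnSO4·H2O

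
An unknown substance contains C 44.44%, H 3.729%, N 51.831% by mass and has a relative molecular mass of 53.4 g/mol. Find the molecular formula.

C2H2N2

Assume 100 g: 44.44 g C, 3.729 g H, 51.831 g N.
n(C) = 44.44/12.01 = 3.7, n(H) = 3.729/1.008 = 3.699, n(N) = 51.831/14.01 = 3.7
Ratios (÷ 3.699): C 1.000, H 1.000, N 1.000
→ CHN
Empirical-formula mass = 27.03 g/mol
n = 53.4 / 27.03 = 1.98 ≈ 2
Molecular formula = (CHN)×2 = C2H2N2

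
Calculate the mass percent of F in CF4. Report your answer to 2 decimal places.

86.35%

Molar mass = 1(12.01) + 4(19.00) = 88.010 g/mol
Mass of F per mole = 4 × 19.00 = 76.000 g
% F = 76.000 / 88.010 × 100 = 86.35%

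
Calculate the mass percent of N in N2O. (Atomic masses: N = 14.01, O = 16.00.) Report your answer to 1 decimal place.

Molar mass = 2(14.01) + 1(16.00) = 44.020 g/mol
Mass of N per mole = 2 × 14.01 = 28.020 g
% N = 28.020 / 44.020 × 100 = 63.7%

63.7%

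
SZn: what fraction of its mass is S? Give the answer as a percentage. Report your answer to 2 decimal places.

32.91%

Molar mass = 1(32.07) + 1(65.38) = 97.450 g/mol
Mass of S per mole = 1 × 32.07 = 32.070 g
% S = 32.070 / 97.450 × 100 = 32.91%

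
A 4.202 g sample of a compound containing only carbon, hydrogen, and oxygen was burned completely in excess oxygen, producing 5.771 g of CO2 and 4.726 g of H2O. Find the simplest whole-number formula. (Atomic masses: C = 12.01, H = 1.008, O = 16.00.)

mol C = 5.771 / 44.01 = 0.1311; mass C = 0.1311 × 12.01 = 1.575 g
mol H = 2 × (4.726 / 18.02) = 0.5245; mass H = 0.5245 × 1.008 = 0.5287 g
mass O = 4.202 − (2.104) = 2.098 g → mol O = 0.1312
Smallest is C at 0.1311 mol; normalising gives C 1.000, H 4.000, O 1.000
≈ 1:4:1 → CH4O

CH4O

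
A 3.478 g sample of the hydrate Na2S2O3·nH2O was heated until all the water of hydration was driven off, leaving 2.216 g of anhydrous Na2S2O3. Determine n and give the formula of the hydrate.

Na2S2O3·5H2O

Mass of water lost = 3.478 − 2.216 = 1.262 g → 1.262 / 18.02 = 0.07003 mol H2O
Molar mass of Na2S2O3 = 158.12 g/mol → mol Na2S2O3 = 2.216 / 158.12 = 0.01401
n = 0.07003 / 0.01401 = 5.00 ≈ 5 → Na2S2O3·5H2O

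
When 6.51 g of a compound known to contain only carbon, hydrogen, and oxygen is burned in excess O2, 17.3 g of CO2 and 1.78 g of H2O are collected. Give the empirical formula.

C4H2O

mol C = 17.3 / 44.01 = 0.3931; mass C = 0.3931 × 12.01 = 4.721 g
mol H = 2 × (1.78 / 18.02) = 0.1976; mass H = 0.1976 × 1.008 = 0.1991 g
mass O = 6.51 − (4.920) = 1.590 g → mol O = 0.09936
Ratios (÷ 0.09936): C 3.956, H 1.988, O 1.000
→ C4H2O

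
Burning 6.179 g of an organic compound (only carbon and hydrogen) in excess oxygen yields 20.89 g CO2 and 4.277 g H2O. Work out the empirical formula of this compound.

mol C = 20.89 / 44.01 = 0.4747; mass C = 0.4747 × 12.01 = 5.701 g
mol H = 2 × (4.277 / 18.02) = 0.4747; mass H = 0.4747 × 1.008 = 0.4785 g
Smallest is C at 0.4747 mol; normalising gives C 1.000, H 1.000
→ CH

CH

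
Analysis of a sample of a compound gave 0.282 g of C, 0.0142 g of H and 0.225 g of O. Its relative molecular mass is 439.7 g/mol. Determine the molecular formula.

n(C) = 0.282/12.01 = 0.02348, n(H) = 0.0142/1.008 = 0.01409, n(O) = 0.225/16.00 = 0.01406
Ratios (÷ 0.01406): C 1.670, H 1.002, O 1.000
×3: C 5.01, H 3.01, O 3.00 → C5H3O3
Empirical-formula mass = 111.07 g/mol
n = 439.7 / 111.07 = 3.96 ≈ 4
Molecular formula = (C5H3O3)×4 = C20H12O12

C20H12O12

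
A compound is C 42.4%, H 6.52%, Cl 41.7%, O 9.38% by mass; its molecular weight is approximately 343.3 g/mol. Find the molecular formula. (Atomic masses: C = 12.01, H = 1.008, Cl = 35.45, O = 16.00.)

Assume 100 g: 42.4 g C, 6.52 g H, 41.7 g Cl, 9.38 g O.
n(C) = 42.4/12.01 = 3.53, n(H) = 6.52/1.008 = 6.468, n(Cl) = 41.7/35.45 = 1.176, n(O) = 9.38/16.00 = 0.5863
Divide by the smallest (0.5863 mol O): C 6.022, H 11.033, Cl 2.006, O 1.000
→ C6H11Cl2O
Empirical-formula mass = 170.05 g/mol
n = 343.3 / 170.05 = 2.02 ≈ 2
Molecular formula = (C6H11Cl2O)×2 = C12H22Cl4O2

C12H22Cl4O2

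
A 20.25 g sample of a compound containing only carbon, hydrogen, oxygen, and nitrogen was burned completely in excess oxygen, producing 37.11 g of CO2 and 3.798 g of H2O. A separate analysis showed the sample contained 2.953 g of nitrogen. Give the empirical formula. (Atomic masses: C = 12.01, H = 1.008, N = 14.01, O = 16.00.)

C4H2NO2

mol C = 37.11 / 44.01 = 0.8432; mass C = 0.8432 × 12.01 = 10.13 g
mol H = 2 × (3.798 / 18.02) = 0.4215; mass H = 0.4215 × 1.008 = 0.4249 g
mol N = 2.953 / 14.01 = 0.2108
mass O = 20.25 − (13.50) = 6.745 g → mol O = 0.4216
Divide by the smallest (0.2108 mol N): C 4.000, H 2.000, N 1.000, O 2.000
≈ 4:2:1:2 → C4H2NO2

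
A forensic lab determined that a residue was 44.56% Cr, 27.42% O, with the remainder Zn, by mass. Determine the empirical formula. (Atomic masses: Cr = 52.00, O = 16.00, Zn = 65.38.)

Assume 100 g: 44.56 g Cr, 27.42 g O, 28.02 g Zn.
n(Cr) = 44.56/52.00 = 0.8569, n(O) = 27.42/16.00 = 1.714, n(Zn) = 28.02/65.38 = 0.4286
Ratios (÷ 0.4286): Cr 1.999, O 3.999, Zn 1.000
≈ 2:4:1 → Cr2O4Zn

Cr2O4Zn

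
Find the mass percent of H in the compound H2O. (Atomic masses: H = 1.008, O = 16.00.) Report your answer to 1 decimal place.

11.2%

Molar mass = 2(1.008) + 1(16.00) = 18.016 g/mol
Mass of H per mole = 2 × 1.008 = 2.016 g
% H = 2.016 / 18.016 × 100 = 11.2%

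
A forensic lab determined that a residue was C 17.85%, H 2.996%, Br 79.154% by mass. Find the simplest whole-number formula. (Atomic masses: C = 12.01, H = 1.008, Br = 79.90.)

C3H6Br2

Assume 100 g: 17.85 g C, 2.996 g H, 79.154 g Br.
C: 17.85 g ÷ 12.01 g/mol = 1.486 mol
H: 2.996 g ÷ 1.008 g/mol = 2.972 mol
Br: 79.154 g ÷ 79.90 g/mol = 0.9907 mol
Ratios (÷ 0.9907): C 1.500, H 3.000, Br 1.000
Multiply by 2: C 3.00, H 6.00, Br 2.00 → C3H6Br2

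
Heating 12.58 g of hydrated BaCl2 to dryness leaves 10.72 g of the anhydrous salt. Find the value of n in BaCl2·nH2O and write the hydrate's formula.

Mass of water lost = 12.58 − 10.72 = 1.86 g → 1.86 / 18.02 = 0.1032 mol H2O
Molar mass of BaCl2 = 208.23 g/mol → mol BaCl2 = 10.72 / 208.23 = 0.05148
n = 0.1032 / 0.05148 = 2.00 ≈ 2 → BaCl2·2H2O

BaCl2·2H2O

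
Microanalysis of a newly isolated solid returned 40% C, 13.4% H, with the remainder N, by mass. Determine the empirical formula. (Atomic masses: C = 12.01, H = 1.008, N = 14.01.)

Assume 100 g: 40 g C, 13.4 g H, 46.6 g N.
n(C) = 40/12.01 = 3.331, n(H) = 13.4/1.008 = 13.29, n(N) = 46.6/14.01 = 3.326
Smallest is N at 3.326 mol; normalising gives C 1.001, H 3.997, N 1.000
≈ 1:4:1 → CH4N

CH4N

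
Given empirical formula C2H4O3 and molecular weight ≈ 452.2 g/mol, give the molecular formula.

Empirical-formula mass = 76.05 g/mol
n = 452.2 / 76.05 = 5.95 ≈ 6
Molecular formula = (C2H4O3)6 = C12H24O18

C12H24O18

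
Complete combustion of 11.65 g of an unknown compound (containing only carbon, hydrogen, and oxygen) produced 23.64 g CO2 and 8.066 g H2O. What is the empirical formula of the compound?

mol C = 23.64 / 44.01 = 0.5372; mass C = 0.5372 × 12.01 = 6.451 g
mol H = 2 × (8.066 / 18.02) = 0.8952; mass H = 0.8952 × 1.008 = 0.9024 g
mass O = 11.65 − (7.354) = 4.296 g → mol O = 0.2685
Smallest is O at 0.2685 mol; normalising gives C 2.000, H 3.334, O 1.000
Multiply by 3: C 6.00, H 10.00, O 3.00 → C6H10O3

C6H10O3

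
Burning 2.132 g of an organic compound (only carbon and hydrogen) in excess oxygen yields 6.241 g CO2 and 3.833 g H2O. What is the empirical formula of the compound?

mol C = 6.241 / 44.01 = 0.1418; mass C = 0.1418 × 12.01 = 1.703 g
mol H = 2 × (3.833 / 18.02) = 0.4254; mass H = 0.4254 × 1.008 = 0.4288 g
Smallest is C at 0.1418 mol; normalising gives C 1.000, H 3.000
Ratio ≈ 1:3, so the empirical formula is CH3

CH3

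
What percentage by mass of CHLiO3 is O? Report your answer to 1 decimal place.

70.6%

Molar mass = 1(12.01) + 1(1.008) + 1(6.94) + 3(16.00) = 67.958 g/mol
Mass of O per mole = 3 × 16.00 = 48.000 g
% O = 48.000 / 67.958 × 100 = 70.6%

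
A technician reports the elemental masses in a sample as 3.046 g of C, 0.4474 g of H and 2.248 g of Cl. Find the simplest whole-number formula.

C4H7Cl

Moles — C: 3.046 / 12.01 = 0.2536 mol; H: 0.4474 / 1.008 = 0.4438 mol; Cl: 2.248 / 35.45 = 0.06341 mol
Smallest is Cl at 0.06341 mol; normalising gives C 4.000, H 6.999, Cl 1.000
→ C4H7Cl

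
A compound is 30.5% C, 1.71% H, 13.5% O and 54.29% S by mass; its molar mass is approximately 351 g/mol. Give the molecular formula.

C9H6O3S6

Assume 100 g: 30.5 g C, 1.71 g H, 13.5 g O, 54.29 g S.
C: 30.5 g ÷ 12.01 g/mol = 2.54 mol
H: 1.71 g ÷ 1.008 g/mol = 1.696 mol
O: 13.5 g ÷ 16.00 g/mol = 0.8438 mol
S: 54.29 g ÷ 32.07 g/mol = 1.693 mol
Ratios (÷ 0.8438): C 3.010, H 2.011, O 1.000, S 2.006
→ C3H2OS2
Empirical-formula mass = 118.19 g/mol
n = 351 / 118.19 = 2.97 ≈ 3
Molecular formula = (C3H2OS2)×3 = C9H6O3S6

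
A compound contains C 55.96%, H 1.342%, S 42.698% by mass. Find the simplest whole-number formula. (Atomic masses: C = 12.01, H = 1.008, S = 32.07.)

C7H2S2

Assume 100 g: 55.96 g C, 1.342 g H, 42.698 g S.
C: 55.96 g ÷ 12.01 g/mol = 4.659 mol
H: 1.342 g ÷ 1.008 g/mol = 1.331 mol
S: 42.698 g ÷ 32.07 g/mol = 1.331 mol
Ratios (÷ 1.331): C 3.500, H 1.000, S 1.000
×2: C 7.00, H 2.00, S 2.00 → C7H2S2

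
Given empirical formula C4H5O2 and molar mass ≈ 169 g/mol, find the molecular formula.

Empirical-formula mass = 85.08 g/mol
n = 169 / 85.08 = 1.99 ≈ 2
Molecular formula = (C4H5O2)2 = C8H10O4

C8H10O4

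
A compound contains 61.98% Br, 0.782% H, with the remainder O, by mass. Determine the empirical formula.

Assume 100 g: 61.98 g Br, 0.782 g H, 37.238 g O.
Br: 61.98 g ÷ 79.90 g/mol = 0.7757 mol
H: 0.782 g ÷ 1.008 g/mol = 0.7758 mol
O: 37.238 g ÷ 16.00 g/mol = 2.327 mol
Ratios (÷ 0.7757): Br 1.000, H 1.000, O 3.000
≈ 1:1:3 → BrHO3

BrHO3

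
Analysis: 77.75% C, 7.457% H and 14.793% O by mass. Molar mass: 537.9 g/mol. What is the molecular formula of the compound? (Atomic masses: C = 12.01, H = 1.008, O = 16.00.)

Assume 100 g: 77.75 g C, 7.457 g H, 14.793 g O.
Moles — C: 77.75 / 12.01 = 6.474 mol; H: 7.457 / 1.008 = 7.398 mol; O: 14.793 / 16.00 = 0.9246 mol
Ratios (÷ 0.9246): C 7.002, H 8.001, O 1.000
→ C7H8O
Empirical-formula mass = 108.13 g/mol
n = 537.9 / 108.13 = 4.97 ≈ 5
Molecular formula = (C7H8O)×5 = C35H40O5

C35H40O5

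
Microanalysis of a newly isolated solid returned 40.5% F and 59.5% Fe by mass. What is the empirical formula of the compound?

F2Fe

Assume 100 g: 40.5 g F, 59.5 g Fe.
Moles — F: 40.5 / 19.00 = 2.132 mol; Fe: 59.5 / 55.85 = 1.065 mol
Divide by the smallest (1.065 mol Fe): F 2.001, Fe 1.000
Ratio ≈ 2:1, so the empirical formula is F2Fe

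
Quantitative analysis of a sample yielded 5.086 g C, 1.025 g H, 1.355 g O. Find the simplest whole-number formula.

C: 5.086 g ÷ 12.01 g/mol = 0.4235 mol
H: 1.025 g ÷ 1.008 g/mol = 1.017 mol
O: 1.355 g ÷ 16.00 g/mol = 0.08469 mol
Divide by the smallest (0.08469 mol O): C 5.001, H 12.007, O 1.000
Ratio ≈ 5:12:1, so the empirical formula is C5H12O

C5H12O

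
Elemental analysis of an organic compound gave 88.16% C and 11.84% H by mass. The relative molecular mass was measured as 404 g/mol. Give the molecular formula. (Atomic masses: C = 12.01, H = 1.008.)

Assume 100 g: 88.16 g C, 11.84 g H.
C: 88.16 g ÷ 12.01 g/mol = 7.341 mol
H: 11.84 g ÷ 1.008 g/mol = 11.75 mol
Divide by the smallest (7.341 mol C): C 1.000, H 1.600
Multiply by 5: C 5.00, H 8.00 → C5H8
Empirical-formula mass = 68.11 g/mol
n = 404 / 68.11 = 5.93 ≈ 6
Molecular formula = (C5H8)×6 = C30H48

C30H48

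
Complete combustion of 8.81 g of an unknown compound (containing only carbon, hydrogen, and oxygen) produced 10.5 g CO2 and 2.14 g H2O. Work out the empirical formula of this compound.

mol C = 10.5 / 44.01 = 0.2386; mass C = 0.2386 × 12.01 = 2.865 g
mol H = 2 × (2.14 / 18.02) = 0.2375; mass H = 0.2375 × 1.008 = 0.2394 g
mass O = 8.81 − (3.105) = 5.705 g → mol O = 0.3566
Ratios (÷ 0.2375): C 1.004, H 1.000, O 1.501
Scaling by 2: C 2.01, H 2.00, O 3.00 → C2H2O3

C2H2O3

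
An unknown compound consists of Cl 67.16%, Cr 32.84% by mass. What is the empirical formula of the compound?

Assume 100 g: 67.16 g Cl, 32.84 g Cr.
n(Cl) = 67.16/35.45 = 1.894, n(Cr) = 32.84/52.00 = 0.6315
Divide by the smallest (0.6315 mol Cr): Cl 3.000, Cr 1.000
Ratio ≈ 3:1, so the empirical formula is Cl3Cr

Cl3Cr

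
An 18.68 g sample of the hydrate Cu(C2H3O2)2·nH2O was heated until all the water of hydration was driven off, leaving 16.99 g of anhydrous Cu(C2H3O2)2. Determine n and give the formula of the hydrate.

Cu(C2H3O2)2·H2O

Mass of water lost = 18.68 − 16.99 = 1.69 g → 1.69 / 18.02 = 0.09378 mol H2O
Molar mass of Cu(C2H3O2)2 = 181.64 g/mol → mol Cu(C2H3O2)2 = 16.99 / 181.64 = 0.09354
n = 0.09378 / 0.09354 = 1.00 ≈ 1 → Cu(C2H3O2)2·H2O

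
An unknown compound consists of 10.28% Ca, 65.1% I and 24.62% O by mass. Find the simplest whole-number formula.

CaI2O6

Assume 100 g: 10.28 g Ca, 65.1 g I, 24.62 g O.
Moles — Ca: 10.28 / 40.08 = 0.2565 mol; I: 65.1 / 126.90 = 0.513 mol; O: 24.62 / 16.00 = 1.539 mol
Ratios (÷ 0.2565): Ca 1.000, I 2.000, O 5.999
≈ 1:2:6 → CaI2O6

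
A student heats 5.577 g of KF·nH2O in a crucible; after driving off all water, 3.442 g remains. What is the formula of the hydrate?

Mass of water lost = 5.577 − 3.442 = 2.135 g → 2.135 / 18.02 = 0.1185 mol H2O
Molar mass of KF = 58.10 g/mol → mol KF = 3.442 / 58.10 = 0.05924
n = 0.1185 / 0.05924 = 2.00 ≈ 2 → KF·2H2O

KF·2H2O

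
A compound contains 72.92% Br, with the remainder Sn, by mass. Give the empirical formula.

Assume 100 g: 72.92 g Br, 27.08 g Sn.
Moles — Br: 72.92 / 79.90 = 0.9126 mol; Sn: 27.08 / 118.71 = 0.2281 mol
Ratios (÷ 0.2281): Br 4.001, Sn 1.000
Ratio ≈ 4:1, so the empirical formula is Br4Sn

Br4Sn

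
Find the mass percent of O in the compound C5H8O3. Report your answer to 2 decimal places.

41.34%

Molar mass = 5(12.01) + 8(1.008) + 3(16.00) = 116.114 g/mol
Mass of O per mole = 3 × 16.00 = 48.000 g
% O = 48.000 / 116.114 × 100 = 41.34%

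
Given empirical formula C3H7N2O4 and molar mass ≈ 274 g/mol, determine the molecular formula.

C6H14N4O8

Empirical-formula mass = 135.11 g/mol
n = 274 / 135.11 = 2.03 ≈ 2
Molecular formula = (C3H7N2O4)2 = C6H14N4O8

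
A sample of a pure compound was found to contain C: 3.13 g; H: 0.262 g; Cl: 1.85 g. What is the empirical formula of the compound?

C5H5Cl

n(C) = 3.13/12.01 = 0.2606, n(H) = 0.262/1.008 = 0.2599, n(Cl) = 1.85/35.45 = 0.05219
Smallest is Cl at 0.05219 mol; normalising gives C 4.994, H 4.981, Cl 1.000
→ C5H5Cl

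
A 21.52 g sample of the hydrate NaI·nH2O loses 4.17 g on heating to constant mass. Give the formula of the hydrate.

NaI·2H2O

Mass of anhydrous NaI = 21.52 − 4.17 = 17.35 g
mol H2O = 4.17 / 18.02 = 0.2314
Molar mass of NaI = 149.89 g/mol → mol NaI = 17.35 / 149.89 = 0.1158
n = 0.2314 / 0.1158 = 2.00 ≈ 2 → NaI·2H2O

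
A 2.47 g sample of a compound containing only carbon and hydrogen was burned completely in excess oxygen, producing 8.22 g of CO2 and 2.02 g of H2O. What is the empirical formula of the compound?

C5H6

mol C = 8.22 / 44.01 = 0.1868; mass C = 0.1868 × 12.01 = 2.243 g
mol H = 2 × (2.02 / 18.02) = 0.2242; mass H = 0.2242 × 1.008 = 0.2260 g
Smallest is C at 0.1868 mol; normalising gives C 1.000, H 1.200
Scaling by 5: C 5.00, H 6.00 → C5H6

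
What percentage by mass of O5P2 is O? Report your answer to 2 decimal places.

Molar mass = 5(16.00) + 2(30.97) = 141.940 g/mol
Mass of O per mole = 5 × 16.00 = 80.000 g
% O = 80.000 / 141.940 × 100 = 56.36%

56.36%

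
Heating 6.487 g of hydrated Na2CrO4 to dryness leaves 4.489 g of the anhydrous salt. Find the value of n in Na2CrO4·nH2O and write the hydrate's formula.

Na2CrO4·4H2O

Mass of water lost = 6.487 − 4.489 = 1.998 g → 1.998 / 18.02 = 0.1109 mol H2O
Molar mass of Na2CrO4 = 161.98 g/mol → mol Na2CrO4 = 4.489 / 161.98 = 0.02771
n = 0.1109 / 0.02771 = 4.00 ≈ 4 → Na2CrO4·4H2O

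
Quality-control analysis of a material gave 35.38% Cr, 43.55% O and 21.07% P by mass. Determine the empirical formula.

CrO4P

Assume 100 g: 35.38 g Cr, 43.55 g O, 21.07 g P.
Moles — Cr: 35.38 / 52.00 = 0.6804 mol; O: 43.55 / 16.00 = 2.722 mol; P: 21.07 / 30.97 = 0.6803 mol
Divide by the smallest (0.6803 mol P): Cr 1.000, O 4.001, P 1.000
Ratio ≈ 1:4:1, so the empirical formula is CrO4P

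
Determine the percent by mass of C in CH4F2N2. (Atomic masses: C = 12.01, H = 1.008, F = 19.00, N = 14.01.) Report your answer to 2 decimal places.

14.64%

Molar mass = 1(12.01) + 4(1.008) + 2(19.00) + 2(14.01) = 82.062 g/mol
Mass of C per mole = 1 × 12.01 = 12.010 g
% C = 12.010 / 82.062 × 100 = 14.64%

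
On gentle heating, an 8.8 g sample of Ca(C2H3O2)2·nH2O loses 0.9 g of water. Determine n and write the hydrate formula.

Mass of anhydrous Ca(C2H3O2)2 = 8.8 − 0.9 = 7.9 g
mol H2O = 0.9 / 18.02 = 0.04994
Molar mass of Ca(C2H3O2)2 = 158.17 g/mol → mol Ca(C2H3O2)2 = 7.9 / 158.17 = 0.04995
n = 0.04994 / 0.04995 = 1.00 ≈ 1 → Ca(C2H3O2)2·H2O

Ca(C2H3O2)2·H2O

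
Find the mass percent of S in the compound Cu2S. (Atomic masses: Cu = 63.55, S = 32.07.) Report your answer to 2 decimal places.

20.15%

Molar mass = 2(63.55) + 1(32.07) = 159.170 g/mol
Mass of S per mole = 1 × 32.07 = 32.070 g
% S = 32.070 / 159.170 × 100 = 20.15%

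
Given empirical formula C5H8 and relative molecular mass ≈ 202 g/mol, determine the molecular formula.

Empirical-formula mass = 68.11 g/mol
n = 202 / 68.11 = 2.97 ≈ 3
Molecular formula = (C5H8)3 = C15H24

C15H24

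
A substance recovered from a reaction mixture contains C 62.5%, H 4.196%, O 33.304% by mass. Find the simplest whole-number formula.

C5H4O2

Assume 100 g: 62.5 g C, 4.196 g H, 33.304 g O.
Moles — C: 62.5 / 12.01 = 5.204 mol; H: 4.196 / 1.008 = 4.163 mol; O: 33.304 / 16.00 = 2.082 mol
Ratios (÷ 2.082): C 2.500, H 2.000, O 1.000
×2: C 5.00, H 4.00, O 2.00 → C5H4O2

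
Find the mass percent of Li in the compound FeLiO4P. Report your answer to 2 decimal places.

Molar mass = 1(55.85) + 1(6.94) + 4(16.00) + 1(30.97) = 157.760 g/mol
Mass of Li per mole = 1 × 6.94 = 6.940 g
% Li = 6.940 / 157.760 × 100 = 4.40%

4.40%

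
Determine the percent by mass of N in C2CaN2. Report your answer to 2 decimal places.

Molar mass = 2(12.01) + 1(40.08) + 2(14.01) = 92.120 g/mol
Mass of N per mole = 2 × 14.01 = 28.020 g
% N = 28.020 / 92.120 × 100 = 30.42%

30.42%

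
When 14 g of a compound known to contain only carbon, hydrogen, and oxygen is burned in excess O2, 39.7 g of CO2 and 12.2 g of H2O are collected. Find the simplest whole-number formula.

C8H12O

mol C = 39.7 / 44.01 = 0.9021; mass C = 0.9021 × 12.01 = 10.83 g
mol H = 2 × (12.2 / 18.02) = 1.354; mass H = 1.354 × 1.008 = 1.365 g
mass O = 14 − (12.20) = 1.801 g → mol O = 0.1126
Smallest is O at 0.1126 mol; normalising gives C 8.013, H 12.027, O 1.000
≈ 8:12:1 → C8H12O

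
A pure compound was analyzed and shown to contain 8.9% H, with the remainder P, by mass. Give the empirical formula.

H3P

Assume 100 g: 8.9 g H, 91.1 g P.
Moles — H: 8.9 / 1.008 = 8.829 mol; P: 91.1 / 30.97 = 2.942 mol
Ratios (÷ 2.942): H 3.002, P 1.000
→ H3P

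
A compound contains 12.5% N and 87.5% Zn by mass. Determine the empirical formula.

Assume 100 g: 12.5 g N, 87.5 g Zn.
Moles — N: 12.5 / 14.01 = 0.8922 mol; Zn: 87.5 / 65.38 = 1.338 mol
Ratios (÷ 0.8922): N 1.000, Zn 1.500
Scaling by 2: N 2.00, Zn 3.00 → N2Zn3

N2Zn3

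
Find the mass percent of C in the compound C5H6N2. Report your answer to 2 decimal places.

Molar mass = 5(12.01) + 6(1.008) + 2(14.01) = 94.118 g/mol
Mass of C per mole = 5 × 12.01 = 60.050 g
% C = 60.050 / 94.118 × 100 = 63.80%

63.80%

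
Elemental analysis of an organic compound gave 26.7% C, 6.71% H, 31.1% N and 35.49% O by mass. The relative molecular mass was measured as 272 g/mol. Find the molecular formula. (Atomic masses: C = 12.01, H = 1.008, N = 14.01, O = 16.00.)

Assume 100 g: 26.7 g C, 6.71 g H, 31.1 g N, 35.49 g O.
Moles — C: 26.7 / 12.01 = 2.223 mol; H: 6.71 / 1.008 = 6.657 mol; N: 31.1 / 14.01 = 2.22 mol; O: 35.49 / 16.00 = 2.218 mol
Smallest is O at 2.218 mol; normalising gives C 1.002, H 3.001, N 1.001, O 1.000
→ CH3NO
Empirical-formula mass = 45.04 g/mol
n = 272 / 45.04 = 6.04 ≈ 6
Molecular formula = (CH3NO)×6 = C6H18N6O6

C6H18N6O6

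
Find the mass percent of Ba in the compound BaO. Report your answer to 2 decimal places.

Molar mass = 1(137.33) + 1(16.00) = 153.330 g/mol
Mass of Ba per mole = 1 × 137.33 = 137.330 g
% Ba = 137.330 / 153.330 × 100 = 89.56%

89.56%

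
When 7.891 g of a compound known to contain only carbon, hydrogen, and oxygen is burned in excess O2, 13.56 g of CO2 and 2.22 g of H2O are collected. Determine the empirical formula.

mol C = 13.56 / 44.01 = 0.3081; mass C = 0.3081 × 12.01 = 3.700 g
mol H = 2 × (2.22 / 18.02) = 0.2464; mass H = 0.2464 × 1.008 = 0.2484 g
mass O = 7.891 − (3.949) = 3.942 g → mol O = 0.2464
Ratios (÷ 0.2464): C 1.251, H 1.000, O 1.000
×4: C 5.00, H 4.00, O 4.00 → C5H4O4

C5H4O4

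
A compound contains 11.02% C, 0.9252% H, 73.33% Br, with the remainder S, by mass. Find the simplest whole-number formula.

Assume 100 g: 11.02 g C, 0.9252 g H, 73.33 g Br, 14.725 g S.
n(C) = 11.02/12.01 = 0.9176, n(H) = 0.9252/1.008 = 0.9179, n(Br) = 73.33/79.90 = 0.9178, n(S) = 14.725/32.07 = 0.4592
Smallest is S at 0.4592 mol; normalising gives C 1.998, H 1.999, Br 1.999, S 1.000
→ C2H2Br2S

C2H2Br2S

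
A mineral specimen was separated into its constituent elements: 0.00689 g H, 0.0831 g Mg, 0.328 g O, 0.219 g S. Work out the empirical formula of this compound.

Moles — H: 0.00689 / 1.008 = 0.006835 mol; Mg: 0.0831 / 24.31 = 0.003418 mol; O: 0.328 / 16.00 = 0.0205 mol; S: 0.219 / 32.07 = 0.006829 mol
Smallest is Mg at 0.003418 mol; normalising gives H 2.000, Mg 1.000, O 5.997, S 1.998
→ H2MgO6S2

H2MgO6S2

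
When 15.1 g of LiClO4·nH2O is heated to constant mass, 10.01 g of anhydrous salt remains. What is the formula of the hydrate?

Mass of water lost = 15.1 − 10.01 = 5.09 g → 5.09 / 18.02 = 0.2825 mol H2O
Molar mass of LiClO4 = 106.39 g/mol → mol LiClO4 = 10.01 / 106.39 = 0.09409
n = 0.2825 / 0.09409 = 3.00 ≈ 3 → LiClO4·3H2O

LiClO4·3H2O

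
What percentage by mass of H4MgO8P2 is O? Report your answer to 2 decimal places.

Molar mass = 4(1.008) + 1(24.31) + 8(16.00) + 2(30.97) = 218.282 g/mol
Mass of O per mole = 8 × 16.00 = 128.000 g
% O = 128.000 / 218.282 × 100 = 58.64%

58.64%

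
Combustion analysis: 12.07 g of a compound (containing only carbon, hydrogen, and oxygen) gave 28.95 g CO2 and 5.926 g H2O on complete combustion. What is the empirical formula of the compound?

C3H3O

mol C = 28.95 / 44.01 = 0.6578; mass C = 0.6578 × 12.01 = 7.900 g
mol H = 2 × (5.926 / 18.02) = 0.6577; mass H = 0.6577 × 1.008 = 0.6630 g
mass O = 12.07 − (8.563) = 3.507 g → mol O = 0.2192
Divide by the smallest (0.2192 mol O): C 3.001, H 3.001, O 1.000
→ C3H3O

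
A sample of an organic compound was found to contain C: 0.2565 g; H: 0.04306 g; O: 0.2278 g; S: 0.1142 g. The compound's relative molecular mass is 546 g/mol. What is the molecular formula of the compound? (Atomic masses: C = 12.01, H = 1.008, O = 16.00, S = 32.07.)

n(C) = 0.2565/12.01 = 0.02136, n(H) = 0.04306/1.008 = 0.04272, n(O) = 0.2278/16.00 = 0.01424, n(S) = 0.1142/32.07 = 0.003561
Divide by the smallest (0.003561 mol S): C 5.998, H 11.996, O 3.998, S 1.000
≈ 6:12:4:1 → C6H12O4S
Empirical-formula mass = 180.23 g/mol
n = 546 / 180.23 = 3.03 ≈ 3
Molecular formula = (C6H12O4S)×3 = C18H36O12S3

C18H36O12S3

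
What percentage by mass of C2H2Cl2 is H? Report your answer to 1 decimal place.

Molar mass = 2(12.01) + 2(1.008) + 2(35.45) = 96.936 g/mol
Mass of H per mole = 2 × 1.008 = 2.016 g
% H = 2.016 / 96.936 × 100 = 2.1%

2.1%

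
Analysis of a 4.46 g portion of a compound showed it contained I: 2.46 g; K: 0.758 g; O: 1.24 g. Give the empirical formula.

Moles — I: 2.46 / 126.90 = 0.01939 mol; K: 0.758 / 39.10 = 0.01939 mol; O: 1.24 / 16.00 = 0.0775 mol
Smallest is I at 0.01939 mol; normalising gives I 1.000, K 1.000, O 3.998
→ IKO4

IKO4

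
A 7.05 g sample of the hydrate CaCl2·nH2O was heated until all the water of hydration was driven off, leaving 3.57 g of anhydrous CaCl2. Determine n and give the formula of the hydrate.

Mass of water lost = 7.05 − 3.57 = 3.48 g → 3.48 / 18.02 = 0.1931 mol H2O
Molar mass of CaCl2 = 110.98 g/mol → mol CaCl2 = 3.57 / 110.98 = 0.03217
n = 0.1931 / 0.03217 = 6.00 ≈ 6 → CaCl2·6H2O

CaCl2·6H2O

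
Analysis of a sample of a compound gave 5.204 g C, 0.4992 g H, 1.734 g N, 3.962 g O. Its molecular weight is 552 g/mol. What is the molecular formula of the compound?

C21H24N6O12

n(C) = 5.204/12.01 = 0.4333, n(H) = 0.4992/1.008 = 0.4952, n(N) = 1.734/14.01 = 0.1238, n(O) = 3.962/16.00 = 0.2476
Ratios (÷ 0.1238): C 3.501, H 4.001, N 1.000, O 2.001
Multiply by 2: C 7.00, H 8.00, N 2.00, O 4.00 → C7H8N2O4
Empirical-formula mass = 184.15 g/mol
n = 552 / 184.15 = 3.00 ≈ 3
Molecular formula = (C7H8N2O4)×3 = C21H24N6O12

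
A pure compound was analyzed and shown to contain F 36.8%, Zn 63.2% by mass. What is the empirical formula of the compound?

F2Zn

Assume 100 g: 36.8 g F, 63.2 g Zn.
F: 36.8 g ÷ 19.00 g/mol = 1.937 mol
Zn: 63.2 g ÷ 65.38 g/mol = 0.9667 mol
Smallest is Zn at 0.9667 mol; normalising gives F 2.004, Zn 1.000
Ratio ≈ 2:1, so the empirical formula is F2Zn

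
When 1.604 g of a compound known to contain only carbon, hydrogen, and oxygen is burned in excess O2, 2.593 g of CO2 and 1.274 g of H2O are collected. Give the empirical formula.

C5H12O4

mol C = 2.593 / 44.01 = 0.05892; mass C = 0.05892 × 12.01 = 0.7076 g
mol H = 2 × (1.274 / 18.02) = 0.1414; mass H = 0.1414 × 1.008 = 0.1425 g
mass O = 1.604 − (0.8501) = 0.7539 g → mol O = 0.04712
Divide by the smallest (0.04712 mol O): C 1.250, H 3.001, O 1.000
Scaling by 4: C 5.00, H 12.00, O 4.00 → C5H12O4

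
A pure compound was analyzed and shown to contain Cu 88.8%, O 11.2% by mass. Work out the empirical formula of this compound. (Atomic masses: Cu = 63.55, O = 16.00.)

Assume 100 g: 88.8 g Cu, 11.2 g O.
Moles — Cu: 88.8 / 63.55 = 1.397 mol; O: 11.2 / 16.00 = 0.7 mol
Divide by the smallest (0.7 mol O): Cu 1.996, O 1.000
≈ 2:1 → Cu2O

Cu2O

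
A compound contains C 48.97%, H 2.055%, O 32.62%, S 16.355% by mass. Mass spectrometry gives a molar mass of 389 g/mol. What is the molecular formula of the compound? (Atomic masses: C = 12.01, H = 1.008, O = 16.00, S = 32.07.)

C16H8O8S2

Assume 100 g: 48.97 g C, 2.055 g H, 32.62 g O, 16.355 g S.
Moles — C: 48.97 / 12.01 = 4.077 mol; H: 2.055 / 1.008 = 2.039 mol; O: 32.62 / 16.00 = 2.039 mol; S: 16.355 / 32.07 = 0.51 mol
Divide by the smallest (0.51 mol S): C 7.995, H 3.998, O 3.998, S 1.000
Ratio ≈ 8:4:4:1, so the empirical formula is C8H4O4S
Empirical-formula mass = 196.18 g/mol
n = 389 / 196.18 = 1.98 ≈ 2
Molecular formula = (C8H4O4S)×2 = C16H8O8S2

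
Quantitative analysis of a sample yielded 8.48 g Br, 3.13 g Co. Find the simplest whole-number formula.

n(Br) = 8.48/79.90 = 0.1061, n(Co) = 3.13/58.93 = 0.05311
Smallest is Co at 0.05311 mol; normalising gives Br 1.998, Co 1.000
Ratio ≈ 2:1, so the empirical formula is Br2Co

Br2Co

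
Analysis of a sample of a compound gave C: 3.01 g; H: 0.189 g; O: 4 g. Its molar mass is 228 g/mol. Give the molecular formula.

Moles — C: 3.01 / 12.01 = 0.2506 mol; H: 0.189 / 1.008 = 0.1875 mol; O: 4 / 16.00 = 0.25 mol
Smallest is H at 0.1875 mol; normalising gives C 1.337, H 1.000, O 1.333
×3: C 4.01, H 3.00, O 4.00 → C4H3O4
Empirical-formula mass = 115.06 g/mol
n = 228 / 115.06 = 1.98 ≈ 2
Molecular formula = (C4H3O4)×2 = C8H6O8

C8H6O8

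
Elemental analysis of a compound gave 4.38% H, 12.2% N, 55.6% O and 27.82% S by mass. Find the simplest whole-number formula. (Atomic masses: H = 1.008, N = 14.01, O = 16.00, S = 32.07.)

H5NO4S

Assume 100 g: 4.38 g H, 12.2 g N, 55.6 g O, 27.82 g S.
H: 4.38 g ÷ 1.008 g/mol = 4.345 mol
N: 12.2 g ÷ 14.01 g/mol = 0.8708 mol
O: 55.6 g ÷ 16.00 g/mol = 3.475 mol
S: 27.82 g ÷ 32.07 g/mol = 0.8675 mol
Divide by the smallest (0.8675 mol S): H 5.009, N 1.004, O 4.006, S 1.000
→ H5NO4S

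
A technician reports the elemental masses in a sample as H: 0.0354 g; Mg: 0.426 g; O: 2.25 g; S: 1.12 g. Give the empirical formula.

H: 0.0354 g ÷ 1.008 g/mol = 0.03512 mol
Mg: 0.426 g ÷ 24.31 g/mol = 0.01752 mol
O: 2.25 g ÷ 16.00 g/mol = 0.1406 mol
S: 1.12 g ÷ 32.07 g/mol = 0.03492 mol
Ratios (÷ 0.01752): H 2.004, Mg 1.000, O 8.025, S 1.993
Ratio ≈ 2:1:8:2, so the empirical formula is H2MgO8S2

H2MgO8S2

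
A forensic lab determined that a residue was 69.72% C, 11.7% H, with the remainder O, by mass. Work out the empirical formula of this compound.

Assume 100 g: 69.72 g C, 11.7 g H, 18.58 g O.
Moles — C: 69.72 / 12.01 = 5.805 mol; H: 11.7 / 1.008 = 11.61 mol; O: 18.58 / 16.00 = 1.161 mol
Smallest is O at 1.161 mol; normalising gives C 4.999, H 9.995, O 1.000
≈ 5:10:1 → C5H10O

C5H10O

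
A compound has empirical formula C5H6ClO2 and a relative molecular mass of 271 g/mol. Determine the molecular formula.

Empirical-formula mass = 133.55 g/mol
n = 271 / 133.55 = 2.03 ≈ 2
Molecular formula = (C5H6ClO2)2 = C10H12Cl2O4

C10H12Cl2O4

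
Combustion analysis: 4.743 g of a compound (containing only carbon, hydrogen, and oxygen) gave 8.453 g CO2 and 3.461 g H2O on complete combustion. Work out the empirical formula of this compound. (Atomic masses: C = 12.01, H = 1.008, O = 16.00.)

C3H6O2

mol C = 8.453 / 44.01 = 0.1921; mass C = 0.1921 × 12.01 = 2.307 g
mol H = 2 × (3.461 / 18.02) = 0.3841; mass H = 0.3841 × 1.008 = 0.3872 g
mass O = 4.743 − (2.694) = 2.049 g → mol O = 0.1281
Divide by the smallest (0.1281 mol O): C 1.500, H 2.999, O 1.000
×2: C 3.00, H 6.00, O 2.00 → C3H6O2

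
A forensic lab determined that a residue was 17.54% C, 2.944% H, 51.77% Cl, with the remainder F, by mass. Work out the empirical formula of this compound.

CH2ClF

Assume 100 g: 17.54 g C, 2.944 g H, 51.77 g Cl, 27.746 g F.
C: 17.54 g ÷ 12.01 g/mol = 1.46 mol
H: 2.944 g ÷ 1.008 g/mol = 2.921 mol
Cl: 51.77 g ÷ 35.45 g/mol = 1.46 mol
F: 27.746 g ÷ 19.00 g/mol = 1.46 mol
Ratios (÷ 1.46): C 1.000, H 2.000, Cl 1.000, F 1.000
→ CH2ClF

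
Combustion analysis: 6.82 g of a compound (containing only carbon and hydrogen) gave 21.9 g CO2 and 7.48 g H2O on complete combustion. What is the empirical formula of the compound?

mol C = 21.9 / 44.01 = 0.4976; mass C = 0.4976 × 12.01 = 5.976 g
mol H = 2 × (7.48 / 18.02) = 0.8302; mass H = 0.8302 × 1.008 = 0.8368 g
Divide by the smallest (0.4976 mol C): C 1.000, H 1.668
×3: C 3.00, H 5.01 → C3H5

C3H5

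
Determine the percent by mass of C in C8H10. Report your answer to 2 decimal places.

90.50%

Molar mass = 8(12.01) + 10(1.008) = 106.160 g/mol
Mass of C per mole = 8 × 12.01 = 96.080 g
% C = 96.080 / 106.160 × 100 = 90.50%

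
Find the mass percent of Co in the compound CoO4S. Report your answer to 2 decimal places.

38.02%

Molar mass = 1(58.93) + 4(16.00) + 1(32.07) = 155.000 g/mol
Mass of Co per mole = 1 × 58.93 = 58.930 g
% Co = 58.930 / 155.000 × 100 = 38.02%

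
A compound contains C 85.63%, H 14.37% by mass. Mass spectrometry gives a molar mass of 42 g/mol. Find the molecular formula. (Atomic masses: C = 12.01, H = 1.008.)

C3H6

Assume 100 g: 85.63 g C, 14.37 g H.
C: 85.63 g ÷ 12.01 g/mol = 7.13 mol
H: 14.37 g ÷ 1.008 g/mol = 14.26 mol
Ratios (÷ 7.13): C 1.000, H 1.999
Ratio ≈ 1:2, so the empirical formula is CH2
Empirical-formula mass = 14.03 g/mol
n = 42 / 14.03 = 2.99 ≈ 3
Molecular formula = (CH2)×3 = C3H6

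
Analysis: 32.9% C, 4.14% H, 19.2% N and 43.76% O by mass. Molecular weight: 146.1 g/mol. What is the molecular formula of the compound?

C4H6N2O4

Assume 100 g: 32.9 g C, 4.14 g H, 19.2 g N, 43.76 g O.
n(C) = 32.9/12.01 = 2.739, n(H) = 4.14/1.008 = 4.107, n(N) = 19.2/14.01 = 1.37, n(O) = 43.76/16.00 = 2.735
Divide by the smallest (1.37 mol N): C 1.999, H 2.997, N 1.000, O 1.996
≈ 2:3:1:2 → C2H3NO2
Empirical-formula mass = 73.05 g/mol
n = 146.1 / 73.05 = 2.00 ≈ 2
Molecular formula = (C2H3NO2)×2 = C4H6N2O4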